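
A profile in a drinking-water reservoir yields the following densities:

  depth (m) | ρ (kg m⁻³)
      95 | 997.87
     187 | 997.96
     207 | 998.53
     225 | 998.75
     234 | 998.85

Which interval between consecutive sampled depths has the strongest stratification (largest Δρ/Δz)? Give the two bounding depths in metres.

187–207 m

Compute the density gradient over each adjacent pair:
  95–187 m: Δρ/Δz = 0.09/92 = 9.8 × 10⁻⁴ kg m⁻⁴
  187–207 m: Δρ/Δz = 0.57/20 = 0.028 kg m⁻⁴
  207–225 m: Δρ/Δz = 0.22/18 = 0.012 kg m⁻⁴
  225–234 m: Δρ/Δz = 0.10/9 = 0.011 kg m⁻⁴
The largest gradient is in the 187–207 m interval — the pycnocline.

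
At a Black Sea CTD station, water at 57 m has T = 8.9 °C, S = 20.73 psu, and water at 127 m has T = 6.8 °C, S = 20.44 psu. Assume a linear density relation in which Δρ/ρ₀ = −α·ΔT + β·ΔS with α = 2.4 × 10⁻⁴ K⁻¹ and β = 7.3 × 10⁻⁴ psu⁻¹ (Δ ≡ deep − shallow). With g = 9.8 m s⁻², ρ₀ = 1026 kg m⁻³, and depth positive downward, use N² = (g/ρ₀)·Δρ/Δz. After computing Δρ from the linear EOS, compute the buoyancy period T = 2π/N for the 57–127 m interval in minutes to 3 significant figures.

ΔT = -2.1 K, ΔS = -0.29 psu (deep − shallow).
Δρ/ρ₀ = −αΔT + βΔS = 5.04 × 10⁻⁴ − 2.117 × 10⁻⁴ = 2.923 × 10⁻⁴, so Δρ ≈ 0.2999 kg m⁻³.
N² = (g/ρ₀)·Δρ/Δz = g·(Δρ/ρ₀)/Δz = 9.8 × 2.923 × 10⁻⁴ / 70 = 4.0922 × 10⁻⁵ s⁻².
N = √(4.0922 × 10⁻⁵) = 6.3970 × 10⁻³ rad s⁻¹ → T = 2π/N = 982.21 s = 16.370 min ≈ 16.4 min.

16.4 min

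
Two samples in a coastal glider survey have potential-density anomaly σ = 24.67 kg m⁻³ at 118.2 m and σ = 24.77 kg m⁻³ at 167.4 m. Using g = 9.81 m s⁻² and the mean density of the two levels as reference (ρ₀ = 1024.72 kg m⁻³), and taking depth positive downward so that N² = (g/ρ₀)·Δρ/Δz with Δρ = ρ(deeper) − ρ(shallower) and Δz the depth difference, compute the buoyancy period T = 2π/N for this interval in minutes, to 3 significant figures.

23.7 min

Δρ = 1024.77 − 1024.67 = 0.10 kg m⁻³ over Δz = 167.4 − 118.2 = 49.2 m.
N² = (9.81/1024.72) × (0.10/49.2) = 1.9458 × 10⁻⁵ s⁻².
N = √(1.9458 × 10⁻⁵) = 4.4111 × 10⁻³ rad s⁻¹, so T = 2π/N = 1.4244 × 10³ s = 23.740 min ≈ 23.7 min.
N² > 0, so the interval is statically stable.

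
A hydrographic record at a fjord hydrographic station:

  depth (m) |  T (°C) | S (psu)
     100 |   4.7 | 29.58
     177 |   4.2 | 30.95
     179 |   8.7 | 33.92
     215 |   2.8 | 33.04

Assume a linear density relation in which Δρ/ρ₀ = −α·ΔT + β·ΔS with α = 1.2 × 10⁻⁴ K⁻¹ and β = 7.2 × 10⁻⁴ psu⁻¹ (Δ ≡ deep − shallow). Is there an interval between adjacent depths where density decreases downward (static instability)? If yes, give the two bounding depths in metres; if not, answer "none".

Evaluate Δρ/ρ₀ = −αΔT + βΔS across each adjacent pair:
  100–177 m: −αΔT+βΔS = −(1.2 × 10⁻⁴)(-0.5)+(7.2 × 10⁻⁴)(+1.37) = 1.0 × 10⁻³ → stable
  177–179 m: −αΔT+βΔS = −(1.2 × 10⁻⁴)(+4.5)+(7.2 × 10⁻⁴)(+2.97) = 1.6 × 10⁻³ → stable
  179–215 m: −αΔT+βΔS = −(1.2 × 10⁻⁴)(-5.9)+(7.2 × 10⁻⁴)(-0.88) = 7.4 × 10⁻⁵ → stable
Every interval has Δρ > 0: the column is stably stratified throughout.

none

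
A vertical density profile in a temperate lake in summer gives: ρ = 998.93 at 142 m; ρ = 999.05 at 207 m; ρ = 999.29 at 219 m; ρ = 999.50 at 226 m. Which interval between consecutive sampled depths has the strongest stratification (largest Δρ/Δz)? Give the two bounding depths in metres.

Compute the density gradient over each adjacent pair:
  142–207 m: Δρ/Δz = 0.12/65 = 1.8 × 10⁻³ kg m⁻⁴
  207–219 m: Δρ/Δz = 0.24/12 = 0.020 kg m⁻⁴
  219–226 m: Δρ/Δz = 0.21/7 = 0.030 kg m⁻⁴
The largest gradient is in the 219–226 m interval — the pycnocline.

219–226 m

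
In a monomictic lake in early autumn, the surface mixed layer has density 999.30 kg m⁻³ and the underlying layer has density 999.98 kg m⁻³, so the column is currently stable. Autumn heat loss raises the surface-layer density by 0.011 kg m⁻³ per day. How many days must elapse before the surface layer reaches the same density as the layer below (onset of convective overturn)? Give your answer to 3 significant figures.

Density deficit of the surface layer: 999.98 − 999.30 = 0.68 kg m⁻³.
Required change = 0.68 / 0.011 = 61.8 days.

61.8 days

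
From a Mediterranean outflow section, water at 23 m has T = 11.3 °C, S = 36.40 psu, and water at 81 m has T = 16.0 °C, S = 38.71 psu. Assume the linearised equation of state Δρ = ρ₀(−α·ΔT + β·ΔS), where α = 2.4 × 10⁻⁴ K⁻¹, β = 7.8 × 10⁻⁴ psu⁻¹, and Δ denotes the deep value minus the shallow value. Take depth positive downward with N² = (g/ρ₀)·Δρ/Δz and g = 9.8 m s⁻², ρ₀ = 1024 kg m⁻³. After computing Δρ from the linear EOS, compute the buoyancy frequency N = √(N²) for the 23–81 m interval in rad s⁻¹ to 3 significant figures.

ΔT = +4.7 K, ΔS = +2.31 psu (deep − shallow).
Δρ/ρ₀ = −αΔT + βΔS = -1.128 × 10⁻³ + 1.8018 × 10⁻³ = 6.738 × 10⁻⁴, so Δρ ≈ 0.6900 kg m⁻³.
N² = (g/ρ₀)·Δρ/Δz = g·(Δρ/ρ₀)/Δz = 9.8 × 6.738 × 10⁻⁴ / 58 = 1.1385 × 10⁻⁴ s⁻².
N = √(1.1385 × 10⁻⁴) = 0.010670 rad s⁻¹ ≈ 0.0107 rad s⁻¹.

0.0107 rad s⁻¹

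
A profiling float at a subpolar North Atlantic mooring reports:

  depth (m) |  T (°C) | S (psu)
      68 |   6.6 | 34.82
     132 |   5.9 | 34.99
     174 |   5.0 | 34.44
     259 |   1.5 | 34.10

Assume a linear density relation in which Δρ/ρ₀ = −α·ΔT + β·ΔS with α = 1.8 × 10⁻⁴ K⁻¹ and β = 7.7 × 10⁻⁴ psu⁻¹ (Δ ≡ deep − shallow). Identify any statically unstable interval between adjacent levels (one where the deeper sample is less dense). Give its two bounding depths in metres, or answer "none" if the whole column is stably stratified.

132–174 m

Evaluate Δρ/ρ₀ = −αΔT + βΔS across each adjacent pair:
  68–132 m: −αΔT+βΔS = −(1.8 × 10⁻⁴)(-0.7)+(7.7 × 10⁻⁴)(+0.17) = 2.6 × 10⁻⁴ → stable
  132–174 m: −αΔT+βΔS = −(1.8 × 10⁻⁴)(-0.9)+(7.7 × 10⁻⁴)(-0.55) = -2.6 × 10⁻⁴ → UNSTABLE
  174–259 m: −αΔT+βΔS = −(1.8 × 10⁻⁴)(-3.5)+(7.7 × 10⁻⁴)(-0.34) = 3.7 × 10⁻⁴ → stable
The 132–174 m interval has Δρ < 0: lighter water underlies denser water.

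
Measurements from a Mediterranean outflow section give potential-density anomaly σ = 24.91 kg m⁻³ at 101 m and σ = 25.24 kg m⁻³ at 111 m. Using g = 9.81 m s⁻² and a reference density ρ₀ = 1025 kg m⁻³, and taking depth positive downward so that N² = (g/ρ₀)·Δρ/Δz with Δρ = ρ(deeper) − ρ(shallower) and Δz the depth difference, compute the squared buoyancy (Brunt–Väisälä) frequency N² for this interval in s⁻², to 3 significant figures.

3.16 × 10⁻⁴ s⁻²

Δρ = 1025.24 − 1024.91 = 0.33 kg m⁻³ over Δz = 111 − 101 = 10 m.
N² = (9.81/1025) × (0.33/10) = 3.1583 × 10⁻⁴ s⁻² ≈ 3.16 × 10⁻⁴ s⁻².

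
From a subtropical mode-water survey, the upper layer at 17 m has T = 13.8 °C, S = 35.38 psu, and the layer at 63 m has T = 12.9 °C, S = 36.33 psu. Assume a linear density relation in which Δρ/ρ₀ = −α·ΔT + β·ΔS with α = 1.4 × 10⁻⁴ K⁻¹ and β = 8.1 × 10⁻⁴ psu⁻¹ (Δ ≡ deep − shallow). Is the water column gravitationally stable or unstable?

stable

ΔT = 12.9 − 13.8 = -0.9 K and ΔS = 36.33 − 35.38 = +0.95 psu (deep − shallow).
−αΔT = 1.26 × 10⁻⁴; βΔS = 7.695 × 10⁻⁴; sum Δρ/ρ₀ = 8.955 × 10⁻⁴.
Δρ/ρ₀ > 0, so Δρ > 0: deeper water is denser → statically stable.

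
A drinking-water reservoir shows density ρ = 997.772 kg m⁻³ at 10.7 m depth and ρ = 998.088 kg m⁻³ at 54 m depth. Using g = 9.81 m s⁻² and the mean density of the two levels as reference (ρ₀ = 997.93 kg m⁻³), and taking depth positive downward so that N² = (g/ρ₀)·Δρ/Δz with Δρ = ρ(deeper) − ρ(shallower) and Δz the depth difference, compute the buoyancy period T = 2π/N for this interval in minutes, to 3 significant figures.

Δρ = 998.088 − 997.772 = 0.316 kg m⁻³ over Δz = 54 − 10.7 = 43.3 m.
N² = (9.81/997.93) × (0.316/43.3) = 7.1741 × 10⁻⁵ s⁻².
N = √(7.1741 × 10⁻⁵) = 8.4700 × 10⁻³ rad s⁻¹, so T = 2π/N = 741.82 s = 12.364 min ≈ 12.4 min.

12.4 min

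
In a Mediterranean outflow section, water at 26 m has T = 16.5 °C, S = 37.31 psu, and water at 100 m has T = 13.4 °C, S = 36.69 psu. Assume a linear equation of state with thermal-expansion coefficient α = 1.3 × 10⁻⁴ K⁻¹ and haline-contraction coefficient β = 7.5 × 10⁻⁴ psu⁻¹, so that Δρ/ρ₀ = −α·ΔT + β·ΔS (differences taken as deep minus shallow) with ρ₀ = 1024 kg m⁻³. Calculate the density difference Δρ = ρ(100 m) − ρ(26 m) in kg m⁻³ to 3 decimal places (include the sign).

ΔT = -3.1 K, ΔS = -0.62 psu (deep − shallow).
Δρ/ρ₀ = −(1.3 × 10⁻⁴)(-3.1) + (7.5 × 10⁻⁴)(-0.62) = -6.20 × 10⁻⁵.
Δρ = 1024 × (-6.20 × 10⁻⁵) = -0.063 kg m⁻³.
Negative Δρ: lighter below, statically unstable.

-0.063 kg m⁻³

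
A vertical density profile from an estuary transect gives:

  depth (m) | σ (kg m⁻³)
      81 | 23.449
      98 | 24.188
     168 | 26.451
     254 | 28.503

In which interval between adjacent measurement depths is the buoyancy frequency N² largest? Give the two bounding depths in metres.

Compute the density gradient over each adjacent pair:
  81–98 m: Δρ/Δz = 0.739/17 = 0.043 kg m⁻⁴
  98–168 m: Δρ/Δz = 2.263/70 = 0.032 kg m⁻⁴
  168–254 m: Δρ/Δz = 2.052/86 = 0.024 kg m⁻⁴
The largest gradient is in the 81–98 m interval — the pycnocline.

81–98 m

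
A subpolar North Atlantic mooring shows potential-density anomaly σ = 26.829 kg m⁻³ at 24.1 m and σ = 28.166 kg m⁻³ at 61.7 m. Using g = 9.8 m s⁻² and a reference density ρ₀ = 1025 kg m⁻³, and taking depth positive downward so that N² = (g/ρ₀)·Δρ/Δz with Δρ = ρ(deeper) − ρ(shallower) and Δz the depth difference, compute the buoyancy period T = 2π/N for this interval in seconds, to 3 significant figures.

341 s

Δρ = 1028.166 − 1026.829 = 1.337 kg m⁻³ over Δz = 61.7 − 24.1 = 37.6 m.
N² = (9.8/1025) × (1.337/37.6) = 3.3997 × 10⁻⁴ s⁻².
N = √(3.3997 × 10⁻⁴) = 0.018438 rad s⁻¹, so T = 2π/N = 340.77 s ≈ 341 s.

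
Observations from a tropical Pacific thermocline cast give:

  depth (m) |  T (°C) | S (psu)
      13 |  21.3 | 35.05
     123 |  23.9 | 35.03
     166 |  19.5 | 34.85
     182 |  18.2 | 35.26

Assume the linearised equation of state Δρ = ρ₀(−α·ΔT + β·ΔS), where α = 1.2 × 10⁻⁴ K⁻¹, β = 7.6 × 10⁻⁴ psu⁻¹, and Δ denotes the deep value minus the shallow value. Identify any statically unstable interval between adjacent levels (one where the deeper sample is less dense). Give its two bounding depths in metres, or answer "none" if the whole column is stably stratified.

13–123 m

Evaluate Δρ/ρ₀ = −αΔT + βΔS across each adjacent pair:
  13–123 m: −αΔT+βΔS = −(1.2 × 10⁻⁴)(+2.6)+(7.6 × 10⁻⁴)(-0.02) = -3.3 × 10⁻⁴ → UNSTABLE
  123–166 m: −αΔT+βΔS = −(1.2 × 10⁻⁴)(-4.4)+(7.6 × 10⁻⁴)(-0.18) = 3.9 × 10⁻⁴ → stable
  166–182 m: −αΔT+βΔS = −(1.2 × 10⁻⁴)(-1.3)+(7.6 × 10⁻⁴)(+0.41) = 4.7 × 10⁻⁴ → stable
The 13–123 m interval has Δρ < 0: lighter water underlies denser water.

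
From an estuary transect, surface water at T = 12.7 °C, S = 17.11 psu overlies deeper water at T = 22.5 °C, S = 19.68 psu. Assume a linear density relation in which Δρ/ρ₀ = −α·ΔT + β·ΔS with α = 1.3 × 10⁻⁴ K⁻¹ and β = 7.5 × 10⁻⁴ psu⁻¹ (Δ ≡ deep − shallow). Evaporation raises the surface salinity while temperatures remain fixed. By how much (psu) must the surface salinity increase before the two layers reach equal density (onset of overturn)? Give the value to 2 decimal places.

Neutral buoyancy requires −α(T_deep − T_surf) + β(S_deep − S_surf′) = 0.
S_surf′ = S_deep − (α/β)·ΔT = 19.68 − (1.3 × 10⁻⁴/7.5 × 10⁻⁴)·(+9.8) = 17.9813 psu.
Increase required: 17.9813 − 17.11 = 0.8713 psu.

0.87 psu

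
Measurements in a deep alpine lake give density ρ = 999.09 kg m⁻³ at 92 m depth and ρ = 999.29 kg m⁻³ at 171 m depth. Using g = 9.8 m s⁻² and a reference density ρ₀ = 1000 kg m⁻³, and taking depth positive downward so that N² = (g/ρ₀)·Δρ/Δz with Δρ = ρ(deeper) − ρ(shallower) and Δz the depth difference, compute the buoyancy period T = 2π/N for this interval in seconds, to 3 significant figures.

Δρ = 999.29 − 999.09 = 0.20 kg m⁻³ over Δz = 171 − 92 = 79 m.
N² = (9.8/1000) × (0.20/79) = 2.4810 × 10⁻⁵ s⁻².
N = √(2.4810 × 10⁻⁵) = 4.9810 × 10⁻³ rad s⁻¹, so T = 2π/N = 1.2614 × 10³ s ≈ 1.26 × 10³ s.

1.26 × 10³ s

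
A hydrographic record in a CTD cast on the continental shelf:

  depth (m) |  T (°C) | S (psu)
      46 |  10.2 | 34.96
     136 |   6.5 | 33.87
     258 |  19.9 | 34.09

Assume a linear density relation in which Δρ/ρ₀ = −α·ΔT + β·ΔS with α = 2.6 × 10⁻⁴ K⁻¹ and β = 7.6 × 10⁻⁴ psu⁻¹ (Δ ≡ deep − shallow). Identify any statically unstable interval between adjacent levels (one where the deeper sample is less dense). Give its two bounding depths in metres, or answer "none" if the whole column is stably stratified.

Evaluate Δρ/ρ₀ = −αΔT + βΔS across each adjacent pair:
  46–136 m: −αΔT+βΔS = −(2.6 × 10⁻⁴)(-3.7)+(7.6 × 10⁻⁴)(-1.09) = 1.3 × 10⁻⁴ → stable
  136–258 m: −αΔT+βΔS = −(2.6 × 10⁻⁴)(+13.4)+(7.6 × 10⁻⁴)(+0.22) = -3.3 × 10⁻³ → UNSTABLE
The 136–258 m interval has Δρ < 0: lighter water underlies denser water.

136–258 m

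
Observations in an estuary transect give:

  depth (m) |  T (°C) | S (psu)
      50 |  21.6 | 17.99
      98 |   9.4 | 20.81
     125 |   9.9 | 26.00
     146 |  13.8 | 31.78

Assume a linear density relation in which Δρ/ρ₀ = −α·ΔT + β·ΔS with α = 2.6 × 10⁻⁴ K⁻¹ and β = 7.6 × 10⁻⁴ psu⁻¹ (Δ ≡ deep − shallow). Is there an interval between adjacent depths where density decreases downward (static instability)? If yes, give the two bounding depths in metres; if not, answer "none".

none

Evaluate Δρ/ρ₀ = −αΔT + βΔS across each adjacent pair:
  50–98 m: −αΔT+βΔS = −(2.6 × 10⁻⁴)(-12.2)+(7.6 × 10⁻⁴)(+2.82) = 5.3 × 10⁻³ → stable
  98–125 m: −αΔT+βΔS = −(2.6 × 10⁻⁴)(+0.5)+(7.6 × 10⁻⁴)(+5.19) = 3.8 × 10⁻³ → stable
  125–146 m: −αΔT+βΔS = −(2.6 × 10⁻⁴)(+3.9)+(7.6 × 10⁻⁴)(+5.78) = 3.4 × 10⁻³ → stable
Every interval has Δρ > 0: the column is stably stratified throughout.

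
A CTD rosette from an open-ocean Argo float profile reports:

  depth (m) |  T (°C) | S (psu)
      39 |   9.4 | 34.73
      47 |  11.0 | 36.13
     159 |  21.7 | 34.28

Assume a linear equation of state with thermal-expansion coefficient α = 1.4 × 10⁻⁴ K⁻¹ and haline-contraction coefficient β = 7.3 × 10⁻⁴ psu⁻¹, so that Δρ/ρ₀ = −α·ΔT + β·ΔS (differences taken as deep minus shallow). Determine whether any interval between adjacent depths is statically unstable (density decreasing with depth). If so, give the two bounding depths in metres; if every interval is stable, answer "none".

Evaluate Δρ/ρ₀ = −αΔT + βΔS across each adjacent pair:
  39–47 m: −αΔT+βΔS = −(1.4 × 10⁻⁴)(+1.6)+(7.3 × 10⁻⁴)(+1.40) = 8.0 × 10⁻⁴ → stable
  47–159 m: −αΔT+βΔS = −(1.4 × 10⁻⁴)(+10.7)+(7.3 × 10⁻⁴)(-1.85) = -2.8 × 10⁻³ → UNSTABLE
The 47–159 m interval has Δρ < 0: lighter water underlies denser water.

47–159 m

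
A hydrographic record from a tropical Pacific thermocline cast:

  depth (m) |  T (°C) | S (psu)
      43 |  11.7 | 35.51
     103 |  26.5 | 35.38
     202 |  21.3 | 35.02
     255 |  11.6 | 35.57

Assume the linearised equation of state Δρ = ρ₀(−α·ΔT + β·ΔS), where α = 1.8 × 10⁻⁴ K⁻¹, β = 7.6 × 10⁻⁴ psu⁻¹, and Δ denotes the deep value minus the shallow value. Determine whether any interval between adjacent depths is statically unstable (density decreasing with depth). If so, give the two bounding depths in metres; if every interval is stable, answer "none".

Evaluate Δρ/ρ₀ = −αΔT + βΔS across each adjacent pair:
  43–103 m: −αΔT+βΔS = −(1.8 × 10⁻⁴)(+14.8)+(7.6 × 10⁻⁴)(-0.13) = -2.8 × 10⁻³ → UNSTABLE
  103–202 m: −αΔT+βΔS = −(1.8 × 10⁻⁴)(-5.2)+(7.6 × 10⁻⁴)(-0.36) = 6.6 × 10⁻⁴ → stable
  202–255 m: −αΔT+βΔS = −(1.8 × 10⁻⁴)(-9.7)+(7.6 × 10⁻⁴)(+0.55) = 2.2 × 10⁻³ → stable
The 43–103 m interval has Δρ < 0: lighter water underlies denser water.

43–103 m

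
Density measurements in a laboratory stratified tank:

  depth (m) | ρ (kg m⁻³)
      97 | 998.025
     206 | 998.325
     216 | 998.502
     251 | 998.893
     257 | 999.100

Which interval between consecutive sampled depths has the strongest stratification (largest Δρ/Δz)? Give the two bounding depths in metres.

251–257 m

Compute the density gradient over each adjacent pair:
  97–206 m: Δρ/Δz = 0.300/109 = 2.8 × 10⁻³ kg m⁻⁴
  206–216 m: Δρ/Δz = 0.177/10 = 0.018 kg m⁻⁴
  216–251 m: Δρ/Δz = 0.391/35 = 0.011 kg m⁻⁴
  251–257 m: Δρ/Δz = 0.207/6 = 0.034 kg m⁻⁴
The largest gradient is in the 251–257 m interval — the pycnocline.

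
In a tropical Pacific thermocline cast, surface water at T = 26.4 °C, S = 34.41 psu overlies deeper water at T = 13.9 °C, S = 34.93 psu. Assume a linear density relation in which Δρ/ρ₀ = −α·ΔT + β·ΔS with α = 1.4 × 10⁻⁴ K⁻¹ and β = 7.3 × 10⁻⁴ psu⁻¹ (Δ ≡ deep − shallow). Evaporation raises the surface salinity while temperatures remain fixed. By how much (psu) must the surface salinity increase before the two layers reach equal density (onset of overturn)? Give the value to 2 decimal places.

2.92 psu

Neutral buoyancy requires −α(T_deep − T_surf) + β(S_deep − S_surf′) = 0.
S_surf′ = S_deep − (α/β)·ΔT = 34.93 − (1.4 × 10⁻⁴/7.3 × 10⁻⁴)·(-12.5) = 37.3273 psu.
Increase required: 37.3273 − 34.41 = 2.9173 psu.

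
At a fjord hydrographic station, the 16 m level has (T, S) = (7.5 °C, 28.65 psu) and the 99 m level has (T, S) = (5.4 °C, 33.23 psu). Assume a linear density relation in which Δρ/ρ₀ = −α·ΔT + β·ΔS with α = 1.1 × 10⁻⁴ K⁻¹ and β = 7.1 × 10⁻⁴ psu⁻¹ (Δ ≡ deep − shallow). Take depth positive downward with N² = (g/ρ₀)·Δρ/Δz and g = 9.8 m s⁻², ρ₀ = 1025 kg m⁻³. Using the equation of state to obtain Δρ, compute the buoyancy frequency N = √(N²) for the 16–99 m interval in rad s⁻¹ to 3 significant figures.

0.0203 rad s⁻¹

ΔT = -2.1 K, ΔS = +4.58 psu (deep − shallow).
Δρ/ρ₀ = −αΔT + βΔS = 2.31 × 10⁻⁴ + 3.2518 × 10⁻³ = 3.4828 × 10⁻³, so Δρ ≈ 3.570 kg m⁻³.
N² = (g/ρ₀)·Δρ/Δz = g·(Δρ/ρ₀)/Δz = 9.8 × 3.4828 × 10⁻³ / 83 = 4.1122 × 10⁻⁴ s⁻².
N = √(4.1122 × 10⁻⁴) = 0.020279 rad s⁻¹ ≈ 0.0203 rad s⁻¹.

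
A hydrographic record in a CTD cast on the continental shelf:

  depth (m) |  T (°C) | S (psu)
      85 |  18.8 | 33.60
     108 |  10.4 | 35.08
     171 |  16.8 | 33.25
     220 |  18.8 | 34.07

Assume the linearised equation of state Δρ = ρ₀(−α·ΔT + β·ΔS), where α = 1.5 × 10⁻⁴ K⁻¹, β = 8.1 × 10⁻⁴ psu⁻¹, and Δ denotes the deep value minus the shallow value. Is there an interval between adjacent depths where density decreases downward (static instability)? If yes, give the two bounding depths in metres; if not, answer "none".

Evaluate Δρ/ρ₀ = −αΔT + βΔS across each adjacent pair:
  85–108 m: −αΔT+βΔS = −(1.5 × 10⁻⁴)(-8.4)+(8.1 × 10⁻⁴)(+1.48) = 2.5 × 10⁻³ → stable
  108–171 m: −αΔT+βΔS = −(1.5 × 10⁻⁴)(+6.4)+(8.1 × 10⁻⁴)(-1.83) = -2.4 × 10⁻³ → UNSTABLE
  171–220 m: −αΔT+βΔS = −(1.5 × 10⁻⁴)(+2.0)+(8.1 × 10⁻⁴)(+0.82) = 3.6 × 10⁻⁴ → stable
The 108–171 m interval has Δρ < 0: lighter water underlies denser water.

108–171 m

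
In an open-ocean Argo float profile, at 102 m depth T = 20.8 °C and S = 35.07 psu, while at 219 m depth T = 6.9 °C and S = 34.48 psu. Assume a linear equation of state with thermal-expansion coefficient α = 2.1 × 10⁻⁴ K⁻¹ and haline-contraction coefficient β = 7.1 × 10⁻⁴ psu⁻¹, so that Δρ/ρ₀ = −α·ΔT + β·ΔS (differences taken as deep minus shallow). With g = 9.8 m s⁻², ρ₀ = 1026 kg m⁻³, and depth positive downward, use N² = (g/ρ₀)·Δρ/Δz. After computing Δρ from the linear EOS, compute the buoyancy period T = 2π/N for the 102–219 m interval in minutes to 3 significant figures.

ΔT = -13.9 K, ΔS = -0.59 psu (deep − shallow).
Δρ/ρ₀ = −αΔT + βΔS = 2.919 × 10⁻³ − 4.189 × 10⁻⁴ = 2.5001 × 10⁻³, so Δρ ≈ 2.565 kg m⁻³.
N² = (g/ρ₀)·Δρ/Δz = g·(Δρ/ρ₀)/Δz = 9.8 × 2.5001 × 10⁻³ / 117 = 2.0941 × 10⁻⁴ s⁻².
N = √(2.0941 × 10⁻⁴) = 0.014471 rad s⁻¹ → T = 2π/N = 434.19 s = 7.2365 min ≈ 7.24 min.

7.24 min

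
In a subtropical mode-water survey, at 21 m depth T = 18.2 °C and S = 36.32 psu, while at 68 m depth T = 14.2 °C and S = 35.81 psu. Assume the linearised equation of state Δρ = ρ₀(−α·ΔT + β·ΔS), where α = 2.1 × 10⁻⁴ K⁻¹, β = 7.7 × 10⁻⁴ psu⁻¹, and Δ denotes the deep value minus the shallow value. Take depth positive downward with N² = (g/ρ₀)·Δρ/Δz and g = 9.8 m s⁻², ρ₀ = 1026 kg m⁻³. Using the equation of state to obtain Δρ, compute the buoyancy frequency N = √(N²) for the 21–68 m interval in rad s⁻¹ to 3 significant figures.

ΔT = -4.0 K, ΔS = -0.51 psu (deep − shallow).
Δρ/ρ₀ = −αΔT + βΔS = 8.40 × 10⁻⁴ − 3.927 × 10⁻⁴ = 4.473 × 10⁻⁴, so Δρ ≈ 0.4589 kg m⁻³.
N² = (g/ρ₀)·Δρ/Δz = g·(Δρ/ρ₀)/Δz = 9.8 × 4.473 × 10⁻⁴ / 47 = 9.3267 × 10⁻⁵ s⁻².
N = √(9.3267 × 10⁻⁵) = 9.6575 × 10⁻³ rad s⁻¹ ≈ 9.66 × 10⁻³ rad s⁻¹.

9.66 × 10⁻³ rad s⁻¹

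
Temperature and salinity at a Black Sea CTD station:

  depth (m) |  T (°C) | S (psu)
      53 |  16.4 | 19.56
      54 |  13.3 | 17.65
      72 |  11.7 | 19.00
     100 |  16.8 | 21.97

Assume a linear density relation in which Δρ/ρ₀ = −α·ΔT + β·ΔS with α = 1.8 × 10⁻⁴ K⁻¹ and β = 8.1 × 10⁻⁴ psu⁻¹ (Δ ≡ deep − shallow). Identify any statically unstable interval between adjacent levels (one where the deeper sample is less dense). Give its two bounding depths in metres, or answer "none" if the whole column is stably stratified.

53–54 m

Evaluate Δρ/ρ₀ = −αΔT + βΔS across each adjacent pair:
  53–54 m: −αΔT+βΔS = −(1.8 × 10⁻⁴)(-3.1)+(8.1 × 10⁻⁴)(-1.91) = -9.9 × 10⁻⁴ → UNSTABLE
  54–72 m: −αΔT+βΔS = −(1.8 × 10⁻⁴)(-1.6)+(8.1 × 10⁻⁴)(+1.35) = 1.4 × 10⁻³ → stable
  72–100 m: −αΔT+βΔS = −(1.8 × 10⁻⁴)(+5.1)+(8.1 × 10⁻⁴)(+2.97) = 1.5 × 10⁻³ → stable
The 53–54 m interval has Δρ < 0: lighter water underlies denser water.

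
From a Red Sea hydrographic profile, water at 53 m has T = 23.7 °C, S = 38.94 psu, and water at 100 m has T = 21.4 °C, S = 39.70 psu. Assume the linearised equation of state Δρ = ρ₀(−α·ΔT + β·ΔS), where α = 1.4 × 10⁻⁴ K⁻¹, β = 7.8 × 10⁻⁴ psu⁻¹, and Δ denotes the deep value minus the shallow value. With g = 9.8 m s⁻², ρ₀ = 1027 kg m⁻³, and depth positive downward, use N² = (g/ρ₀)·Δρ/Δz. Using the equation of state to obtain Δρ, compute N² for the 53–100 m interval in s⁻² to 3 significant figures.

ΔT = -2.3 K, ΔS = +0.76 psu (deep − shallow).
Δρ/ρ₀ = −αΔT + βΔS = 3.22 × 10⁻⁴ + 5.928 × 10⁻⁴ = 9.148 × 10⁻⁴, so Δρ ≈ 0.9395 kg m⁻³.
N² = (g/ρ₀)·Δρ/Δz = g·(Δρ/ρ₀)/Δz = 9.8 × 9.148 × 10⁻⁴ / 47 = 1.9075 × 10⁻⁴ s⁻² ≈ 1.91 × 10⁻⁴ s⁻².

1.91 × 10⁻⁴ s⁻²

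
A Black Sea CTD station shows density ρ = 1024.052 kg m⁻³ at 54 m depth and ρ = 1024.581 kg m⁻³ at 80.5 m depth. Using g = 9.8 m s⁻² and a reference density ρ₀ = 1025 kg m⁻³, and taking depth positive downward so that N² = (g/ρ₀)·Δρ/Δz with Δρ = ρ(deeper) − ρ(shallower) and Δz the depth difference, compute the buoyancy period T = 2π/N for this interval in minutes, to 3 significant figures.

7.58 min

Δρ = 1024.581 − 1024.052 = 0.529 kg m⁻³ over Δz = 80.5 − 54 = 26.5 m.
N² = (9.8/1025) × (0.529/26.5) = 1.9086 × 10⁻⁴ s⁻².
N = √(1.9086 × 10⁻⁴) = 0.013815 rad s⁻¹, so T = 2π/N = 454.81 s = 7.5802 min ≈ 7.58 min.
A positive N² confirms static stability across the interval.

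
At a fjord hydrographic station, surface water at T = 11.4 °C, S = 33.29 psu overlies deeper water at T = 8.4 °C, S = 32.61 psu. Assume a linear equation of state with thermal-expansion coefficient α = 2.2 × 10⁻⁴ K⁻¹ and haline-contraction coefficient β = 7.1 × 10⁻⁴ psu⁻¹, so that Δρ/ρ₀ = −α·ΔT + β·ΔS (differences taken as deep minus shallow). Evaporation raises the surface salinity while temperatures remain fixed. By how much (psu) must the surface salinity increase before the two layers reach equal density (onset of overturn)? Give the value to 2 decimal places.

Neutral buoyancy requires −α(T_deep − T_surf) + β(S_deep − S_surf′) = 0.
S_surf′ = S_deep − (α/β)·ΔT = 32.61 − (2.2 × 10⁻⁴/7.1 × 10⁻⁴)·(-3.0) = 33.5396 psu.
Increase required: 33.5396 − 33.29 = 0.2496 psu.

0.25 psu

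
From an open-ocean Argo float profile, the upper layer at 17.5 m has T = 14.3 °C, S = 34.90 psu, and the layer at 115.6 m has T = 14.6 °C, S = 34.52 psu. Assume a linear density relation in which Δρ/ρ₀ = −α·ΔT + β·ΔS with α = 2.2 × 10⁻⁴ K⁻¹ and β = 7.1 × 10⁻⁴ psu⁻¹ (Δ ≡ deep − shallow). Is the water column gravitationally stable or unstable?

unstable

ΔT = 14.6 − 14.3 = +0.3 K and ΔS = 34.52 − 34.90 = -0.38 psu (deep − shallow).
−αΔT = -6.60 × 10⁻⁵; βΔS = -2.698 × 10⁻⁴; sum Δρ/ρ₀ = -3.358 × 10⁻⁴.
Δρ/ρ₀ < 0, so Δρ < 0: deeper water is lighter → statically unstable; the column would overturn.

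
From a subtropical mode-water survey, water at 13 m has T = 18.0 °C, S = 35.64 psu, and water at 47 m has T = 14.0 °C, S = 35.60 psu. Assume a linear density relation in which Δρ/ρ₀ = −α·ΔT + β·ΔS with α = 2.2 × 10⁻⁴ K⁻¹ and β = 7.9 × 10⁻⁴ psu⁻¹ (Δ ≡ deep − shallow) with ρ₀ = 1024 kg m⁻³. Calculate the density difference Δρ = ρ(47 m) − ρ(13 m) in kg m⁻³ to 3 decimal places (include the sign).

+0.869 kg m⁻³

ΔT = -4.0 K, ΔS = -0.04 psu (deep − shallow).
Δρ/ρ₀ = −(2.2 × 10⁻⁴)(-4.0) + (7.9 × 10⁻⁴)(-0.04) = 8.484 × 10⁻⁴.
Δρ = 1024 × (8.484 × 10⁻⁴) = +0.869 kg m⁻³.
Positive Δρ: denser below, stable.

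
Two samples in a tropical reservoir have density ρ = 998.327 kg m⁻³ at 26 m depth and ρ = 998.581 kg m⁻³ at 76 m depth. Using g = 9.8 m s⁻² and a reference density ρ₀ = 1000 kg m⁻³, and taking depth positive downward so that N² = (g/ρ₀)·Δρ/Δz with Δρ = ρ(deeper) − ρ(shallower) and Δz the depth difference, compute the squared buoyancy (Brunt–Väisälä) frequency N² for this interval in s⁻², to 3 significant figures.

4.98 × 10⁻⁵ s⁻²

Δρ = 998.581 − 998.327 = 0.254 kg m⁻³ over Δz = 76 − 26 = 50 m.
N² = (9.8/1000) × (0.254/50) = 4.9784 × 10⁻⁵ s⁻² ≈ 4.98 × 10⁻⁵ s⁻².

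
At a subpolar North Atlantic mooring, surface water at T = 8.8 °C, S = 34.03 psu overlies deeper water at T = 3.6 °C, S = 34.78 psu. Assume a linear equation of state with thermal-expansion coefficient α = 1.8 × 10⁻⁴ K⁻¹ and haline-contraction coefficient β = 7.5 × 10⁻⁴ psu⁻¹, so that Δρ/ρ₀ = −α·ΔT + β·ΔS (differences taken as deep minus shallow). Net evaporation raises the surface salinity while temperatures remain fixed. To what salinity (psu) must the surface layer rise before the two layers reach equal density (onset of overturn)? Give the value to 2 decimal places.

36.03 psu

Neutral buoyancy requires −α(T_deep − T_surf) + β(S_deep − S_surf′) = 0.
S_surf′ = S_deep − (α/β)·ΔT = 34.78 − (1.8 × 10⁻⁴/7.5 × 10⁻⁴)·(-5.2) = 36.0280 psu.
Increase required: 36.0280 − 34.03 = 1.9980 psu.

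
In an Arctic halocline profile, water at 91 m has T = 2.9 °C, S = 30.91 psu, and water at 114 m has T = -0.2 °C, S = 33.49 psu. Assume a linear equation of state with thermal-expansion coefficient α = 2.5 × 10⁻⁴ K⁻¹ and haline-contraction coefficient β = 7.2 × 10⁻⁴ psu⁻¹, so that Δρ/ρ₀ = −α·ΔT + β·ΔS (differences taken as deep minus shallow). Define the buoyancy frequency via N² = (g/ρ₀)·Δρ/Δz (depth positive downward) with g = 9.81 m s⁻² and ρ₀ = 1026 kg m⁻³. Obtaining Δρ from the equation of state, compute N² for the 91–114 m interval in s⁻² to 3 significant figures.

ΔT = -3.1 K, ΔS = +2.58 psu (deep − shallow).
Δρ/ρ₀ = −αΔT + βΔS = 7.75 × 10⁻⁴ + 1.8576 × 10⁻³ = 2.6326 × 10⁻³, so Δρ ≈ 2.701 kg m⁻³.
N² = (g/ρ₀)·Δρ/Δz = g·(Δρ/ρ₀)/Δz = 9.81 × 2.6326 × 10⁻³ / 23 = 1.1229 × 10⁻³ s⁻² ≈ 1.12 × 10⁻³ s⁻².

1.12 × 10⁻³ s⁻²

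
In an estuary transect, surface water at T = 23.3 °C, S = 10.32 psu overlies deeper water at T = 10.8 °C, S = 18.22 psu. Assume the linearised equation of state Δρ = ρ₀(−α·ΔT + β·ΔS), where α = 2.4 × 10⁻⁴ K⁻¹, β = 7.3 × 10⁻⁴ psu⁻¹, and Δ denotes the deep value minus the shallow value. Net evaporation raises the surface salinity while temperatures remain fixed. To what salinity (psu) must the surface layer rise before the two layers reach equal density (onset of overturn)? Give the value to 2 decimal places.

Neutral buoyancy requires −α(T_deep − T_surf) + β(S_deep − S_surf′) = 0.
S_surf′ = S_deep − (α/β)·ΔT = 18.22 − (2.4 × 10⁻⁴/7.3 × 10⁻⁴)·(-12.5) = 22.3296 psu.
Increase required: 22.3296 − 10.32 = 12.0096 psu.

22.33 psu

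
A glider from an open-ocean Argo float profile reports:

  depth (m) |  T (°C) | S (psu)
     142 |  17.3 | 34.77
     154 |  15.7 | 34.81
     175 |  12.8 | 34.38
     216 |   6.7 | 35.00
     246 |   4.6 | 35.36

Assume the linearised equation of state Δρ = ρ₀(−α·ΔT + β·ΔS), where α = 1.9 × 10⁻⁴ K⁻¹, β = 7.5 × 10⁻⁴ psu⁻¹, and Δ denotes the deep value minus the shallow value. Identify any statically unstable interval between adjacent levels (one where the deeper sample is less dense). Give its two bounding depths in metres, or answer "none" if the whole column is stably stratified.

Evaluate Δρ/ρ₀ = −αΔT + βΔS across each adjacent pair:
  142–154 m: −αΔT+βΔS = −(1.9 × 10⁻⁴)(-1.6)+(7.5 × 10⁻⁴)(+0.04) = 3.3 × 10⁻⁴ → stable
  154–175 m: −αΔT+βΔS = −(1.9 × 10⁻⁴)(-2.9)+(7.5 × 10⁻⁴)(-0.43) = 2.3 × 10⁻⁴ → stable
  175–216 m: −αΔT+βΔS = −(1.9 × 10⁻⁴)(-6.1)+(7.5 × 10⁻⁴)(+0.62) = 1.6 × 10⁻³ → stable
  216–246 m: −αΔT+βΔS = −(1.9 × 10⁻⁴)(-2.1)+(7.5 × 10⁻⁴)(+0.36) = 6.7 × 10⁻⁴ → stable
Every interval has Δρ > 0: the column is stably stratified throughout.

none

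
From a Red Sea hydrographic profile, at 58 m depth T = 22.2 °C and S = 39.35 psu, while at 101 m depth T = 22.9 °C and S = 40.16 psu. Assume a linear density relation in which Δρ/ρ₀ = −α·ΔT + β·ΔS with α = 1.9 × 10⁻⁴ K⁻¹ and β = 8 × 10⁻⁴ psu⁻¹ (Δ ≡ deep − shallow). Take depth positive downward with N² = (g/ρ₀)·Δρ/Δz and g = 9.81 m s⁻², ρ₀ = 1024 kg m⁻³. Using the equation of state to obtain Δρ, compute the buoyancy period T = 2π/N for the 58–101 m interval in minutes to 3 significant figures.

ΔT = +0.7 K, ΔS = +0.81 psu (deep − shallow).
Δρ/ρ₀ = −αΔT + βΔS = -1.33 × 10⁻⁴ + 6.48 × 10⁻⁴ = 5.15 × 10⁻⁴, so Δρ ≈ 0.5274 kg m⁻³.
N² = (g/ρ₀)·Δρ/Δz = g·(Δρ/ρ₀)/Δz = 9.81 × 5.15 × 10⁻⁴ / 43 = 1.1749 × 10⁻⁴ s⁻².
N = √(1.1749 × 10⁻⁴) = 0.010839 rad s⁻¹ → T = 2π/N = 579.68 s = 9.6613 min ≈ 9.66 min.

9.66 min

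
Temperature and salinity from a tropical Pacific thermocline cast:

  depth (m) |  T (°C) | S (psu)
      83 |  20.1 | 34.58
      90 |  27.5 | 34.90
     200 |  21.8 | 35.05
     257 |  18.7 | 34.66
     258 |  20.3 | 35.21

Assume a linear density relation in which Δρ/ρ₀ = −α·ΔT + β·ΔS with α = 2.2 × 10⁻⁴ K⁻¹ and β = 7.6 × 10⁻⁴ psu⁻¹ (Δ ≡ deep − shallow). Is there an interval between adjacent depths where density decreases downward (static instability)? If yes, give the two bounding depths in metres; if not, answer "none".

83–90 m

Evaluate Δρ/ρ₀ = −αΔT + βΔS across each adjacent pair:
  83–90 m: −αΔT+βΔS = −(2.2 × 10⁻⁴)(+7.4)+(7.6 × 10⁻⁴)(+0.32) = -1.4 × 10⁻³ → UNSTABLE
  90–200 m: −αΔT+βΔS = −(2.2 × 10⁻⁴)(-5.7)+(7.6 × 10⁻⁴)(+0.15) = 1.4 × 10⁻³ → stable
  200–257 m: −αΔT+βΔS = −(2.2 × 10⁻⁴)(-3.1)+(7.6 × 10⁻⁴)(-0.39) = 3.9 × 10⁻⁴ → stable
  257–258 m: −αΔT+βΔS = −(2.2 × 10⁻⁴)(+1.6)+(7.6 × 10⁻⁴)(+0.55) = 6.6 × 10⁻⁵ → stable
The 83–90 m interval has Δρ < 0: lighter water underlies denser water.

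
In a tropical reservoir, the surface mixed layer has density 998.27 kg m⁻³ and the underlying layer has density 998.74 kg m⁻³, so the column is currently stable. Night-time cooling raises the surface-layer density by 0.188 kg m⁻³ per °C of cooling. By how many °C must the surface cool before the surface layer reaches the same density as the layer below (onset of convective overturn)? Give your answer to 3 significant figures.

2.50 °C

Density deficit of the surface layer: 998.74 − 998.27 = 0.47 kg m⁻³.
Required change = 0.47 / 0.188 = 2.50 °C.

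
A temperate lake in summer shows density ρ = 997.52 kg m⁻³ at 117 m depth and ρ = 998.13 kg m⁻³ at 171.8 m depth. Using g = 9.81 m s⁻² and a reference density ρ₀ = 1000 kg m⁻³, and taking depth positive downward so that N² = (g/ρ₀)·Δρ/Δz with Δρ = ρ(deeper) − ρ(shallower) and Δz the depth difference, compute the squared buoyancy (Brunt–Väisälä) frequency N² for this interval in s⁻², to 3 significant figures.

1.09 × 10⁻⁴ s⁻²

Δρ = 998.13 − 997.52 = 0.61 kg m⁻³ over Δz = 171.8 − 117 = 54.8 m.
N² = (9.81/1000) × (0.61/54.8) = 1.0920 × 10⁻⁴ s⁻² ≈ 1.09 × 10⁻⁴ s⁻².
N² > 0, so the interval is statically stable.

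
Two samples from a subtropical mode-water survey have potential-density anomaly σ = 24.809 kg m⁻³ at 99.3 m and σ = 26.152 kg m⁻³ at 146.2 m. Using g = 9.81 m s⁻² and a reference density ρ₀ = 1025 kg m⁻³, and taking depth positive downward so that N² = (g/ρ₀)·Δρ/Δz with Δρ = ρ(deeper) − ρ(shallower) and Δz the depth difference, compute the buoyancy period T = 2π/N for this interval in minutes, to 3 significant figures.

Δρ = 1026.152 − 1024.809 = 1.343 kg m⁻³ over Δz = 146.2 − 99.3 = 46.9 m.
N² = (9.81/1025) × (1.343/46.9) = 2.7406 × 10⁻⁴ s⁻².
N = √(2.7406 × 10⁻⁴) = 0.016555 rad s⁻¹, so T = 2π/N = 379.53 s = 6.3255 min ≈ 6.33 min.

6.33 min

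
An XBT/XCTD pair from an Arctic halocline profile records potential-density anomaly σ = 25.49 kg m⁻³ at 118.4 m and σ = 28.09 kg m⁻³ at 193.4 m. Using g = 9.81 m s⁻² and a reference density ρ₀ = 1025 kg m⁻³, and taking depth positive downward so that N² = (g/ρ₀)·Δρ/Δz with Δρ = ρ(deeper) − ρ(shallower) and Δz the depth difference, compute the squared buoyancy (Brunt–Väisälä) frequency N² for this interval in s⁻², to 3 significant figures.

3.32 × 10⁻⁴ s⁻²

Δρ = 1028.09 − 1025.49 = 2.60 kg m⁻³ over Δz = 193.4 − 118.4 = 75 m.
N² = (9.81/1025) × (2.60/75) = 3.3179 × 10⁻⁴ s⁻² ≈ 3.32 × 10⁻⁴ s⁻².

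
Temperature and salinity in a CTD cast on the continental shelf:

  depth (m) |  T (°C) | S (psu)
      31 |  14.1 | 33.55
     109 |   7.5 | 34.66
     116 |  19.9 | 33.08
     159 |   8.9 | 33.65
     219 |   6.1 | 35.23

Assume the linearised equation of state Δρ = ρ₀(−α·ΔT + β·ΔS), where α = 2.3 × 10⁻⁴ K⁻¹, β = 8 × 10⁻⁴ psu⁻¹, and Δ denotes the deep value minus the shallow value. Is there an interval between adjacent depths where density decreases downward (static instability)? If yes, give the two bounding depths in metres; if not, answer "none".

Evaluate Δρ/ρ₀ = −αΔT + βΔS across each adjacent pair:
  31–109 m: −αΔT+βΔS = −(2.3 × 10⁻⁴)(-6.6)+(8 × 10⁻⁴)(+1.11) = 2.4 × 10⁻³ → stable
  109–116 m: −αΔT+βΔS = −(2.3 × 10⁻⁴)(+12.4)+(8 × 10⁻⁴)(-1.58) = -4.1 × 10⁻³ → UNSTABLE
  116–159 m: −αΔT+βΔS = −(2.3 × 10⁻⁴)(-11.0)+(8 × 10⁻⁴)(+0.57) = 3.0 × 10⁻³ → stable
  159–219 m: −αΔT+βΔS = −(2.3 × 10⁻⁴)(-2.8)+(8 × 10⁻⁴)(+1.58) = 1.9 × 10⁻³ → stable
The 109–116 m interval has Δρ < 0: lighter water underlies denser water.

109–116 m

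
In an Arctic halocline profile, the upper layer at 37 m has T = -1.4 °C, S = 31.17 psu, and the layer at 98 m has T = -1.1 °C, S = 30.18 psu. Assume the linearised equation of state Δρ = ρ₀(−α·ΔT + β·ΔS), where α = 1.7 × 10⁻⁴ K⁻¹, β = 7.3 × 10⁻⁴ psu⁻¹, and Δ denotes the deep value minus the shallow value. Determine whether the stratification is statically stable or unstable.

unstable

ΔT = -1.1 − -1.4 = +0.3 K and ΔS = 30.18 − 31.17 = -0.99 psu (deep − shallow).
−αΔT = -5.10 × 10⁻⁵; βΔS = -7.227 × 10⁻⁴; sum Δρ/ρ₀ = -7.737 × 10⁻⁴.
Δρ/ρ₀ < 0, so Δρ < 0: deeper water is lighter → statically unstable; the column would overturn.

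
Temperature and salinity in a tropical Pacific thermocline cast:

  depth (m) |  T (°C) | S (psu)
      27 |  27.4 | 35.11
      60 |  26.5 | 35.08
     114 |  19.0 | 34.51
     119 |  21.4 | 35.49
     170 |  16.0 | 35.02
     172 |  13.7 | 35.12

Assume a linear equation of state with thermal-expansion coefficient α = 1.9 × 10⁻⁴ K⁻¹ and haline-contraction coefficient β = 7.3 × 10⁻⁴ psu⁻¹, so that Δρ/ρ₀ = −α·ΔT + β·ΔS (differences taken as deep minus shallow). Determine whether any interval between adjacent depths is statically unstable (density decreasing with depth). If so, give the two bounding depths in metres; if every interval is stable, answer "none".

Evaluate Δρ/ρ₀ = −αΔT + βΔS across each adjacent pair:
  27–60 m: −αΔT+βΔS = −(1.9 × 10⁻⁴)(-0.9)+(7.3 × 10⁻⁴)(-0.03) = 1.5 × 10⁻⁴ → stable
  60–114 m: −αΔT+βΔS = −(1.9 × 10⁻⁴)(-7.5)+(7.3 × 10⁻⁴)(-0.57) = 1.0 × 10⁻³ → stable
  114–119 m: −αΔT+βΔS = −(1.9 × 10⁻⁴)(+2.4)+(7.3 × 10⁻⁴)(+0.98) = 2.6 × 10⁻⁴ → stable
  119–170 m: −αΔT+βΔS = −(1.9 × 10⁻⁴)(-5.4)+(7.3 × 10⁻⁴)(-0.47) = 6.8 × 10⁻⁴ → stable
  170–172 m: −αΔT+βΔS = −(1.9 × 10⁻⁴)(-2.3)+(7.3 × 10⁻⁴)(+0.10) = 5.1 × 10⁻⁴ → stable
Every interval has Δρ > 0: the column is stably stratified throughout.

none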